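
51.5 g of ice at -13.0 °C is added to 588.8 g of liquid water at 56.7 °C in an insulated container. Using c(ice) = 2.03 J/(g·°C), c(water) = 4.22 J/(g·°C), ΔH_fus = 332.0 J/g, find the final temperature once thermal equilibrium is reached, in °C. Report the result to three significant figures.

T_f = 45.3 °C

Heat to bring ice to 0 °C and melt it: q₁ = 51.5×2.03×13.0 + 51.5×332.0 = 18457 J
Heat the water can supply cooling to 0 °C: 588.8×4.22×56.7 = 140885 J > q₁, so all ice melts.
Energy balance: 588.8×4.22×(56.7 − T) = 18457 + 51.5×4.22×(T − 0)
2484.736(56.7 − T) = 18457 + 217.33 T
140885 − 18457 = 2702.066 T
T = 122428 / 2702.066 = 45.31 °C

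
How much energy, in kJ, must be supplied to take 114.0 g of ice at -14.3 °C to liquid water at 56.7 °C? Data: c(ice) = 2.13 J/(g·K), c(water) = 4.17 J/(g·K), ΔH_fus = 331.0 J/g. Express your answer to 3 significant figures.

q = 68.2 kJ

q1 (heat ice -14.3→0.0 °C): 114.0 × 2.13 × 14.3 = 3472 J
q2 (melt at 0 °C): 114.0 × 331.0 = 37734 J
q3 (heat water 0.0→56.7 °C): 114.0 × 4.17 × 56.7 = 26954 J
Total: 3472 + 37734 + 26954 = 68160 J = 68.2 kJ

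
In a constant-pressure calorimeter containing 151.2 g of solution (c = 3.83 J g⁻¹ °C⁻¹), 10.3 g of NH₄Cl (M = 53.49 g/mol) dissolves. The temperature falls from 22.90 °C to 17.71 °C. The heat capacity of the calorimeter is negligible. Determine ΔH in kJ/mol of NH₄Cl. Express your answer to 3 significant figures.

ΔH = 15.6 kJ/mol

|ΔT| = |17.71 − 22.90| = 5.19 °C
|q_surr| = (151.2 × 3.83) × 5.19 = 579.096 × 5.19 = 3006 J
n(NH₄Cl) = 10.3 / 53.49 = 0.1926 mol
Temperature fell, so q_rxn = +|q_surr| = 3.006 kJ
ΔH = q_rxn / n = 15.61 kJ/mol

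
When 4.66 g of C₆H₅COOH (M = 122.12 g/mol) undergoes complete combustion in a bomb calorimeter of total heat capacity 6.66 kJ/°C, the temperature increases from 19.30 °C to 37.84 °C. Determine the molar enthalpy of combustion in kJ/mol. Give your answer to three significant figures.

ΔH = -3240 kJ/mol

ΔT = 37.84 − 19.30 = 18.54 °C
q_cal = C_cal × ΔT = 6.66 × 18.54 = 123.4764 kJ
n = 4.66 / 122.12 = 0.03816 mol
q_rxn = −q_cal = -123.4764 kJ
ΔH = -123.4764 / 0.03816 = -3236 kJ/mol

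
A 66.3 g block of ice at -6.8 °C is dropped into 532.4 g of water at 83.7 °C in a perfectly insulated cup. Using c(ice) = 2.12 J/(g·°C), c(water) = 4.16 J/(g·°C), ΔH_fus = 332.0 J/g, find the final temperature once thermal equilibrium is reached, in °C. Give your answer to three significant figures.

Heat to bring ice to 0 °C and melt it: q₁ = 66.3×2.12×6.8 + 66.3×332.0 = 22967 J
Heat the water can supply cooling to 0 °C: 532.4×4.16×83.7 = 185377 J > q₁, so all ice melts.
Energy balance: 532.4×4.16×(83.7 − T) = 22967 + 66.3×4.16×(T − 0)
2214.784(83.7 − T) = 22967 + 275.808 T
185377 − 22967 = 2490.592 T
T = 162410 / 2490.592 = 65.21 °C

T_f = 65.2 °C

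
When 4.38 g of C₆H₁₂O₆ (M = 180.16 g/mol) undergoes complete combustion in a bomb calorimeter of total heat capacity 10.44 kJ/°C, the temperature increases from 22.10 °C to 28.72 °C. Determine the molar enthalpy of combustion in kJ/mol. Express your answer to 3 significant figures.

ΔT = 28.72 − 22.10 = 6.62 °C
q_cal = C_cal × ΔT = 10.44 × 6.62 = 69.1128 kJ
n = 4.38 / 180.16 = 0.02431 mol
q_rxn = −q_cal = -69.1128 kJ
ΔH = -69.1128 / 0.02431 = -2843 kJ/mol

ΔH = -2840 kJ/mol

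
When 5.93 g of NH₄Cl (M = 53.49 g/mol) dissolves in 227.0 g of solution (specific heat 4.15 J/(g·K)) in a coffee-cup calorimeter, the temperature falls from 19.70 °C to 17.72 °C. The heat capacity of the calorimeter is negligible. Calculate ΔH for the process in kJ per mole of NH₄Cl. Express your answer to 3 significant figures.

ΔH = 16.8 kJ/mol

|ΔT| = |17.72 − 19.70| = 1.98 °C
|q_surr| = (227.0 × 4.15) × 1.98 = 942.05 × 1.98 = 1865 J
n(NH₄Cl) = 5.93 / 53.49 = 0.1109 mol
Temperature fell, so q_rxn = +|q_surr| = 1.865 kJ
ΔH = q_rxn / n = 16.82 kJ/mol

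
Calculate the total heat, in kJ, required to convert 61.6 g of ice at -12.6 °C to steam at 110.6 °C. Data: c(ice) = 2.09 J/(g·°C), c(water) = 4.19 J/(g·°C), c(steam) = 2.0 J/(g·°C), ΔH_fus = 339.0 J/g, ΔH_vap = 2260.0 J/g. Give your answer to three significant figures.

q = 189 kJ

q1 (heat ice -12.6→0.0 °C): 61.6 × 2.09 × 12.6 = 1622 J
q2 (melt at 0 °C): 61.6 × 339.0 = 20882 J
q3 (heat water 0.0→100.0 °C): 61.6 × 4.19 × 100.0 = 25810 J
q4 (vaporize at 100 °C): 61.6 × 2260.0 = 139216 J
q5 (heat steam 100.0→110.6 °C): 61.6 × 2.0 × 10.6 = 1306 J
Total: 1622 + 20882 + 25810 + 139216 + 1306 = 188836 J = 189 kJ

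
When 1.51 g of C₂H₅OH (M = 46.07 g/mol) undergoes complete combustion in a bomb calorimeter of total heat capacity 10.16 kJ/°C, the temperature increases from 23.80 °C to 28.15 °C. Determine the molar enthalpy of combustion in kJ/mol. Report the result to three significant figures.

ΔT = 28.15 − 23.80 = 4.35 °C
q_cal = C_cal × ΔT = 10.16 × 4.35 = 44.196 kJ
n = 1.51 / 46.07 = 0.03278 mol
q_rxn = −q_cal = -44.196 kJ
ΔH = -44.196 / 0.03278 = -1348 kJ/mol

ΔH = -1350 kJ/mol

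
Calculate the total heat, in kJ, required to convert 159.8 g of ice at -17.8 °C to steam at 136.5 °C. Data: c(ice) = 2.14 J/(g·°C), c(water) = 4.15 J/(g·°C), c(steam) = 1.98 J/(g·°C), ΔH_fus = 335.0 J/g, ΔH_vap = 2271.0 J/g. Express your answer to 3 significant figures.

q1 (heat ice -17.8→0.0 °C): 159.8 × 2.14 × 17.8 = 6087 J
q2 (melt at 0 °C): 159.8 × 335.0 = 53533 J
q3 (heat water 0.0→100.0 °C): 159.8 × 4.15 × 100.0 = 66317 J
q4 (vaporize at 100 °C): 159.8 × 2271.0 = 362906 J
q5 (heat steam 100.0→136.5 °C): 159.8 × 1.98 × 36.5 = 11549 J
Total: 6087 + 53533 + 66317 + 362906 + 11549 = 500392 J = 500 kJ

q = 500 kJ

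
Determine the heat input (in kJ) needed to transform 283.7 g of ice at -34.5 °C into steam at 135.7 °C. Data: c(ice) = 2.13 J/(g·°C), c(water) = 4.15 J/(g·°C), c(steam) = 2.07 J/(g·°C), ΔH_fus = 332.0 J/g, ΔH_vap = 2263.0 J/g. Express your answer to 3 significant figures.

q1 (heat ice -34.5→0.0 °C): 283.7 × 2.13 × 34.5 = 20848 J
q2 (melt at 0 °C): 283.7 × 332.0 = 94188 J
q3 (heat water 0.0→100.0 °C): 283.7 × 4.15 × 100.0 = 117736 J
q4 (vaporize at 100 °C): 283.7 × 2263.0 = 642013 J
q5 (heat steam 100.0→135.7 °C): 283.7 × 2.07 × 35.7 = 20965 J
Total: 20848 + 94188 + 117736 + 642013 + 20965 = 895750 J = 896 kJ

q = 896 kJ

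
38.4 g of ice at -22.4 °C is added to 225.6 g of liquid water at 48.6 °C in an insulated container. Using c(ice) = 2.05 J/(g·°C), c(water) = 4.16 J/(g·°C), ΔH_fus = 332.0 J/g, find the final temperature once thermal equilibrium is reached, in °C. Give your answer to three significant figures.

T_f = 28.3 °C

Heat to bring ice to 0 °C and melt it: q₁ = 38.4×2.05×22.4 + 38.4×332.0 = 14512 J
Heat the water can supply cooling to 0 °C: 225.6×4.16×48.6 = 45610.9 J > q₁, so all ice melts.
Energy balance: 225.6×4.16×(48.6 − T) = 14512 + 38.4×4.16×(T − 0)
938.496(48.6 − T) = 14512 + 159.744 T
45610.9 − 14512 = 1098.240 T
T = 31098.9 / 1098.240 = 28.32 °C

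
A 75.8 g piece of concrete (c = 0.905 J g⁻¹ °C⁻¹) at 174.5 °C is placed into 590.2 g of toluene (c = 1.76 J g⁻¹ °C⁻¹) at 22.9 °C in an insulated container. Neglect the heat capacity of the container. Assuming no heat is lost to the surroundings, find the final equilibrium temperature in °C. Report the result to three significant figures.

Heat lost by concrete = heat gained by toluene.
(75.8)(0.905)(174.5 − T) = (590.2)(1.76)(T − 22.9)
68.599 (174.5 − T) = 1038.752 (T − 22.9)
11971 − 68.599 T = 1038.752 T − 23787
35758 = 1107.351 T
T = 32.29 °C

T_f = 32.3 °C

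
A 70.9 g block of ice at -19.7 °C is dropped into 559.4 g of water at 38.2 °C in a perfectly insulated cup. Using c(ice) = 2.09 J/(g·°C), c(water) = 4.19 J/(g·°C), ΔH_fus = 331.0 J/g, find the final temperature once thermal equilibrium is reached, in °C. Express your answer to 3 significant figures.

T_f = 23.9 °C

Heat to bring ice to 0 °C and melt it: q₁ = 70.9×2.09×19.7 + 70.9×331.0 = 26387 J
Heat the water can supply cooling to 0 °C: 559.4×4.19×38.2 = 89536.4 J > q₁, so all ice melts.
Energy balance: 559.4×4.19×(38.2 − T) = 26387 + 70.9×4.19×(T − 0)
2343.886(38.2 − T) = 26387 + 297.071 T
89536.4 − 26387 = 2640.957 T
T = 63149.4 / 2640.957 = 23.91 °C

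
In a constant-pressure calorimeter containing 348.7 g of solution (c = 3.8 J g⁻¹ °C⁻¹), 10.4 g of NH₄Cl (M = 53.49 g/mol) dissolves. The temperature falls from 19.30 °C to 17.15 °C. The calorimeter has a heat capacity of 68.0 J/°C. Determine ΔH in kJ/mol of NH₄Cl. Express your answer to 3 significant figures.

|ΔT| = |17.15 − 19.30| = 2.15 °C
|q_surr| = (348.7 × 3.8 + 68.0) × 2.15 = 1393.06 × 2.15 = 2995 J
n(NH₄Cl) = 10.4 / 53.49 = 0.1944 mol
Temperature fell, so q_rxn = +|q_surr| = 2.995 kJ
ΔH = q_rxn / n = 15.41 kJ/mol

ΔH = 15.4 kJ/mol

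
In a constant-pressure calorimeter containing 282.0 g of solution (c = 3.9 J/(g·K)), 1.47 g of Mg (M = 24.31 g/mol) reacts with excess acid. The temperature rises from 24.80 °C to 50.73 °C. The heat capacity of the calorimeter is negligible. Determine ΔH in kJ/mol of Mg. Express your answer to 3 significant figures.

|ΔT| = |50.73 − 24.80| = 25.93 °C
|q_surr| = (282.0 × 3.9) × 25.93 = 1099.8 × 25.93 = 28520 J
n(Mg) = 1.47 / 24.31 = 0.06047 mol
Temperature rose, so q_rxn = −|q_surr| = -28.52 kJ
ΔH = q_rxn / n = -471.6 kJ/mol

ΔH = -472 kJ/mol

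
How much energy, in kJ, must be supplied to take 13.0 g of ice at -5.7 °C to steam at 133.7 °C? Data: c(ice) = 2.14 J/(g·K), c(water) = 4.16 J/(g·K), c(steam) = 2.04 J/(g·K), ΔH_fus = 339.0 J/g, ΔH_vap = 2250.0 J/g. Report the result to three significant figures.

q1 (heat ice -5.7→0.0 °C): 13.0 × 2.14 × 5.7 = 159 J
q2 (melt at 0 °C): 13.0 × 339.0 = 4407 J
q3 (heat water 0.0→100.0 °C): 13.0 × 4.16 × 100.0 = 5408 J
q4 (vaporize at 100 °C): 13.0 × 2250.0 = 29250 J
q5 (heat steam 100.0→133.7 °C): 13.0 × 2.04 × 33.7 = 894 J
Total: 159 + 4407 + 5408 + 29250 + 894 = 40118 J = 40.1 kJ

q = 40.1 kJ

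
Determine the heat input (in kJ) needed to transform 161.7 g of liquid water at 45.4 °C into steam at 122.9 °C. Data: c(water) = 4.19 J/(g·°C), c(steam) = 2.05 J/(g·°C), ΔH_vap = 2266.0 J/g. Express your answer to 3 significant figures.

q1 (heat water 45.4→100.0 °C): 161.7 × 4.19 × 54.6 = 36993 J
q2 (vaporize at 100 °C): 161.7 × 2266.0 = 366412 J
q3 (heat steam 100.0→122.9 °C): 161.7 × 2.05 × 22.9 = 7591 J
Total: 36993 + 366412 + 7591 = 410996 J = 411 kJ

q = 411 kJ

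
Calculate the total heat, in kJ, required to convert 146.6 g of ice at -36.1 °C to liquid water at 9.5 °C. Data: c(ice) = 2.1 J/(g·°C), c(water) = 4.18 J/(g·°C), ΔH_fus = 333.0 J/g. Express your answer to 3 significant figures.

q = 65.8 kJ

q1 (heat ice -36.1→0.0 °C): 146.6 × 2.1 × 36.1 = 11114 J
q2 (melt at 0 °C): 146.6 × 333.0 = 48818 J
q3 (heat water 0.0→9.5 °C): 146.6 × 4.18 × 9.5 = 5821 J
Total: 11114 + 48818 + 5821 = 65753 J = 65.8 kJ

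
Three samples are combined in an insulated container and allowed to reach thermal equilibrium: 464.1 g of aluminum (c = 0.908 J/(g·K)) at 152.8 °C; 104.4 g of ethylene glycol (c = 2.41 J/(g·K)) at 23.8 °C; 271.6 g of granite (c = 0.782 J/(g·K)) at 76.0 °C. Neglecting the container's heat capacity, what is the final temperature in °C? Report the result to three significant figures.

T_f = 97.7 °C

Σ mᵢcᵢ(T − Tᵢ) = 0  ⇒  T = Σ mᵢcᵢTᵢ / Σ mᵢcᵢ
Σ mᵢcᵢ = 464.1×0.908 + 104.4×2.41 + 271.6×0.782 = 885.3980
Σ mᵢcᵢTᵢ = 421.4028×152.8 + 251.604×23.8 + 212.3912×76.0 = 86520
T = 86520 / 885.3980 = 97.72 °C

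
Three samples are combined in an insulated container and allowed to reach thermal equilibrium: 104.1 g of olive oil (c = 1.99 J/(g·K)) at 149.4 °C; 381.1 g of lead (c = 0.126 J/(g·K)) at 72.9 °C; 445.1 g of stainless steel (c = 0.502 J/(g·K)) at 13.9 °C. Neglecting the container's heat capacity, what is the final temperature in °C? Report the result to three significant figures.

Σ mᵢcᵢ(T − Tᵢ) = 0  ⇒  T = Σ mᵢcᵢTᵢ / Σ mᵢcᵢ
Σ mᵢcᵢ = 104.1×1.99 + 381.1×0.126 + 445.1×0.502 = 478.6178
Σ mᵢcᵢTᵢ = 207.159×149.4 + 48.0186×72.9 + 223.4402×13.9 = 37556
T = 37556 / 478.6178 = 78.47 °C

T_f = 78.5 °C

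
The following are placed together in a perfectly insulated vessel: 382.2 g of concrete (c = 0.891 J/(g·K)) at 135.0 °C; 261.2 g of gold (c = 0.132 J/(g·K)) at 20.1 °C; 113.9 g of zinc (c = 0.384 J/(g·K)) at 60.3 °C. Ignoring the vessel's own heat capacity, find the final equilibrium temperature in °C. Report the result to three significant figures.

T_f = 118 °C

Σ mᵢcᵢ(T − Tᵢ) = 0  ⇒  T = Σ mᵢcᵢTᵢ / Σ mᵢcᵢ
Σ mᵢcᵢ = 382.2×0.891 + 261.2×0.132 + 113.9×0.384 = 418.7562
Σ mᵢcᵢTᵢ = 340.5402×135.0 + 34.4784×20.1 + 43.7376×60.3 = 49303
T = 49303 / 418.7562 = 117.7 °C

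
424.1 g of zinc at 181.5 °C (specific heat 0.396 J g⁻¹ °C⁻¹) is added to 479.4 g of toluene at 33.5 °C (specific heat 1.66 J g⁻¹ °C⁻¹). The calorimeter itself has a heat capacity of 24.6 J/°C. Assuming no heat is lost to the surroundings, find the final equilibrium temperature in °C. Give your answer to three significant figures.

T_f = 58.6 °C

Heat lost by zinc = heat gained by toluene + calorimeter.
(424.1)(0.396)(181.5 − T) = [(479.4)(1.66) + 24.6](T − 33.5)
167.9436 (181.5 − T) = 820.404 (T − 33.5)
30482 − 167.9436 T = 820.404 T − 27484
57966 = 988.3476 T
T = 58.649 °C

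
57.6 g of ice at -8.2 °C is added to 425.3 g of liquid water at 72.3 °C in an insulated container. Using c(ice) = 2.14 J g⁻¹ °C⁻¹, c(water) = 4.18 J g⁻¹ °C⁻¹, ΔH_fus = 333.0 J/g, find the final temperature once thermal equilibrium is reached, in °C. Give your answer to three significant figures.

T_f = 53.7 °C

Heat to bring ice to 0 °C and melt it: q₁ = 57.6×2.14×8.2 + 57.6×333.0 = 20192 J
Heat the water can supply cooling to 0 °C: 425.3×4.18×72.3 = 128532 J > q₁, so all ice melts.
Energy balance: 425.3×4.18×(72.3 − T) = 20192 + 57.6×4.18×(T − 0)
1777.754(72.3 − T) = 20192 + 240.768 T
128532 − 20192 = 2018.522 T
T = 108340 / 2018.522 = 53.67 °C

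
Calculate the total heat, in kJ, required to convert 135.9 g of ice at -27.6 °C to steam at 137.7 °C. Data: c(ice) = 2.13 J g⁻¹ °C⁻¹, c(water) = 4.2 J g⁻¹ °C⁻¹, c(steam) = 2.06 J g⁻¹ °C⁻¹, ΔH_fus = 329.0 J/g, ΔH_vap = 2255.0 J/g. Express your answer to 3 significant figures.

q = 427 kJ

q1 (heat ice -27.6→0.0 °C): 135.9 × 2.13 × 27.6 = 7989 J
q2 (melt at 0 °C): 135.9 × 329.0 = 44711 J
q3 (heat water 0.0→100.0 °C): 135.9 × 4.2 × 100.0 = 57078 J
q4 (vaporize at 100 °C): 135.9 × 2255.0 = 306455 J
q5 (heat steam 100.0→137.7 °C): 135.9 × 2.06 × 37.7 = 10554 J
Total: 7989 + 44711 + 57078 + 306455 + 10554 = 426787 J = 427 kJ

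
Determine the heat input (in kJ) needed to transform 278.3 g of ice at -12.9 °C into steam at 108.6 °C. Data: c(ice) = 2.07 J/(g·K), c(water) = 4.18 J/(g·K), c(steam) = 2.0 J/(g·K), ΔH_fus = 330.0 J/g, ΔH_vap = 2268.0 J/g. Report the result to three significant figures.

q = 852 kJ

q1 (heat ice -12.9→0.0 °C): 278.3 × 2.07 × 12.9 = 7431 J
q2 (melt at 0 °C): 278.3 × 330.0 = 91839 J
q3 (heat water 0.0→100.0 °C): 278.3 × 4.18 × 100.0 = 116329 J
q4 (vaporize at 100 °C): 278.3 × 2268.0 = 631184 J
q5 (heat steam 100.0→108.6 °C): 278.3 × 2.0 × 8.6 = 4787 J
Total: 7431 + 91839 + 116329 + 631184 + 4787 = 851570 J = 852 kJ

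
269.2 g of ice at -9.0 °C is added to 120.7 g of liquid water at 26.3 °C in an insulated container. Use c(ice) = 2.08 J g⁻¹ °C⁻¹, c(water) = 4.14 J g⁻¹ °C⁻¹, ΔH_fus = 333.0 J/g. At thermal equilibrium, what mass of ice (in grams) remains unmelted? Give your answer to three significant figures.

Heat to warm all ice to 0 °C: 269.2×2.08×9.0 = 5039.4 J
Heat released by water cooling to 0 °C: 120.7×4.14×26.3 = 13142 J
13142 J < 5039.4 + 269.2×333.0 = 94683.0 J, so not all ice melts; final T = 0 °C.
Heat left for melting: 13142 − 5039.4 = 8102.6 J
Mass melted = 8102.6 / 333.0 = 24.33 g
Ice remaining = 269.2 − 24.33 = 244.87 g

m_ice remaining = 245 g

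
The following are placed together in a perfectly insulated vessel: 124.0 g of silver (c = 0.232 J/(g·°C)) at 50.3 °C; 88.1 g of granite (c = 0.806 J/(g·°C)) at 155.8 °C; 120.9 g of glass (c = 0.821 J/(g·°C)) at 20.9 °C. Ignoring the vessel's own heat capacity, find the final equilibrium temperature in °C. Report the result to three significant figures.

Σ mᵢcᵢ(T − Tᵢ) = 0  ⇒  T = Σ mᵢcᵢTᵢ / Σ mᵢcᵢ
Σ mᵢcᵢ = 124.0×0.232 + 88.1×0.806 + 120.9×0.821 = 199.0355
Σ mᵢcᵢTᵢ = 28.768×50.3 + 71.0086×155.8 + 99.2589×20.9 = 14585
T = 14585 / 199.0355 = 73.28 °C

T_f = 73.3 °C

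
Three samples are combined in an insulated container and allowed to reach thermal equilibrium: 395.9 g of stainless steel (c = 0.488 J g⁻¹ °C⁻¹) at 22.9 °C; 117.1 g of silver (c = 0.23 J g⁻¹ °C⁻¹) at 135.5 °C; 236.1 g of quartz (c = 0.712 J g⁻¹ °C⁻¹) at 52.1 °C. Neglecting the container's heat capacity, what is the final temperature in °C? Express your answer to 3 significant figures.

T_f = 43.4 °C

Σ mᵢcᵢ(T − Tᵢ) = 0  ⇒  T = Σ mᵢcᵢTᵢ / Σ mᵢcᵢ
Σ mᵢcᵢ = 395.9×0.488 + 117.1×0.23 + 236.1×0.712 = 388.2354
Σ mᵢcᵢTᵢ = 193.1992×22.9 + 26.933×135.5 + 168.1032×52.1 = 16832
T = 16832 / 388.2354 = 43.36 °C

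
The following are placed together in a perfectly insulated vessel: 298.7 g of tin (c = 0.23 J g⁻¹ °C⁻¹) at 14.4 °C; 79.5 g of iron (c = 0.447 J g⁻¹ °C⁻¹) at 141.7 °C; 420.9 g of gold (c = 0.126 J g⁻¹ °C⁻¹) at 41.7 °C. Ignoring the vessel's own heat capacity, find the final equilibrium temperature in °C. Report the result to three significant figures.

T_f = 52.4 °C

Σ mᵢcᵢ(T − Tᵢ) = 0  ⇒  T = Σ mᵢcᵢTᵢ / Σ mᵢcᵢ
Σ mᵢcᵢ = 298.7×0.23 + 79.5×0.447 + 420.9×0.126 = 157.2709
Σ mᵢcᵢTᵢ = 68.701×14.4 + 35.5365×141.7 + 53.0334×41.7 = 8236.3
T = 8236.3 / 157.2709 = 52.37 °C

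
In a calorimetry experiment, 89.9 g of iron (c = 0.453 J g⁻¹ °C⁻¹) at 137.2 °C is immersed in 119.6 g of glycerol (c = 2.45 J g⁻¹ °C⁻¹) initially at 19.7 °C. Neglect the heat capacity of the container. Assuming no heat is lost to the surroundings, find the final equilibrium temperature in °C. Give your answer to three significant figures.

Heat lost by iron = heat gained by glycerol.
(89.9)(0.453)(137.2 − T) = (119.6)(2.45)(T − 19.7)
40.7247 (137.2 − T) = 293.02 (T − 19.7)
5587.4 − 40.7247 T = 293.02 T − 5772.5
11359.9 = 333.7447 T
T = 34.04 °C

T_f = 34.0 °C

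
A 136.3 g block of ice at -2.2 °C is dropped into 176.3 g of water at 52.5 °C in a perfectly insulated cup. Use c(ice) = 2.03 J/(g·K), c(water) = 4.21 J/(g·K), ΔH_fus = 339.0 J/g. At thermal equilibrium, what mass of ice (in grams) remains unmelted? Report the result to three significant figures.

Heat to warm all ice to 0 °C: 136.3×2.03×2.2 = 608.72 J
Heat released by water cooling to 0 °C: 176.3×4.21×52.5 = 38967 J
38967 J < 608.72 + 136.3×339.0 = 46814.42 J, so not all ice melts; final T = 0 °C.
Heat left for melting: 38967 − 608.72 = 38358.28 J
Mass melted = 38358.28 / 339.0 = 113.2 g
Ice remaining = 136.3 − 113.2 = 23.1 g

m_ice remaining = 23.1 g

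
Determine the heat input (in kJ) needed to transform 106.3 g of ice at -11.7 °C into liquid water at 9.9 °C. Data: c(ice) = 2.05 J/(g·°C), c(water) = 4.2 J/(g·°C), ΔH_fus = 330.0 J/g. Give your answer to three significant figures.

q = 42.0 kJ

q1 (heat ice -11.7→0.0 °C): 106.3 × 2.05 × 11.7 = 2550 J
q2 (melt at 0 °C): 106.3 × 330.0 = 35079 J
q3 (heat water 0.0→9.9 °C): 106.3 × 4.2 × 9.9 = 4420 J
Total: 2550 + 35079 + 4420 = 42049 J = 42.0 kJ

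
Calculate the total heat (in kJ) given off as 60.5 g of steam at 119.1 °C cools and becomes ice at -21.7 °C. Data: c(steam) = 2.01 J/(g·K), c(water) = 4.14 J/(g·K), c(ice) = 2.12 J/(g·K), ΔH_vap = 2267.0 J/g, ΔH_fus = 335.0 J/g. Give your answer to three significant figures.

q = 188 kJ

q1 (cool steam 119.1→100 °C): 60.5 × 2.01 × 19.1 = 2323 J
q2 (condense at 100 °C): 60.5 × 2267.0 = 137154 J
q3 (cool water 100→0 °C): 60.5 × 4.14 × 100.0 = 25047 J
q4 (freeze at 0 °C): 60.5 × 335.0 = 20268 J
q5 (cool ice 0→-21.7 °C): 60.5 × 2.12 × 21.7 = 2783 J
Total: 2323 + 137154 + 25047 + 20268 + 2783 = 187575 J = 188 kJ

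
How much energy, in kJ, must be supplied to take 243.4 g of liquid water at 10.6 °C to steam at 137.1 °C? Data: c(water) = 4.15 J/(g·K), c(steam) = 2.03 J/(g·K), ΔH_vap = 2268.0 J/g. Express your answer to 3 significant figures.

q = 661 kJ

q1 (heat water 10.6→100.0 °C): 243.4 × 4.15 × 89.4 = 90304 J
q2 (vaporize at 100 °C): 243.4 × 2268.0 = 552031 J
q3 (heat steam 100.0→137.1 °C): 243.4 × 2.03 × 37.1 = 18331 J
Total: 90304 + 552031 + 18331 = 660666 J = 661 kJ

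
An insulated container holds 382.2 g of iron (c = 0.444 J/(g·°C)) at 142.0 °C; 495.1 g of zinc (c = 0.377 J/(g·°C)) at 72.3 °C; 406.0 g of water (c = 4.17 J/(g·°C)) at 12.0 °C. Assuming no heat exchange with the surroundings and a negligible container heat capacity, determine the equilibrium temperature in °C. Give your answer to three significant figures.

Σ mᵢcᵢ(T − Tᵢ) = 0  ⇒  T = Σ mᵢcᵢTᵢ / Σ mᵢcᵢ
Σ mᵢcᵢ = 382.2×0.444 + 495.1×0.377 + 406.0×4.17 = 2049.3695
Σ mᵢcᵢTᵢ = 169.6968×142.0 + 186.6527×72.3 + 1693.02×12.0 = 57908
T = 57908 / 2049.3695 = 28.26 °C

T_f = 28.3 °C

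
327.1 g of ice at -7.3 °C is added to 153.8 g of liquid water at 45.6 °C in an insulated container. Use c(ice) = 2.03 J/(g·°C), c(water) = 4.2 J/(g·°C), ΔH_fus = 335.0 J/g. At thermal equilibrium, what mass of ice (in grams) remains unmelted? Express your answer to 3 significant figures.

m_ice remaining = 254 g

Heat to warm all ice to 0 °C: 327.1×2.03×7.3 = 4847.3 J
Heat released by water cooling to 0 °C: 153.8×4.2×45.6 = 29456 J
29456 J < 4847.3 + 327.1×335.0 = 114425.8 J, so not all ice melts; final T = 0 °C.
Heat left for melting: 29456 − 4847.3 = 24608.7 J
Mass melted = 24608.7 / 335.0 = 73.46 g
Ice remaining = 327.1 − 73.46 = 253.64 g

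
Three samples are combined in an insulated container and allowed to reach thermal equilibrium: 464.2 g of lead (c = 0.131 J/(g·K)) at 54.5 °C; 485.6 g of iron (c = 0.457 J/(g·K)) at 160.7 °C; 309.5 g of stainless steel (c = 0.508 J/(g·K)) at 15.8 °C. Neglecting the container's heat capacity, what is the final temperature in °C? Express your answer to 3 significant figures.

Σ mᵢcᵢ(T − Tᵢ) = 0  ⇒  T = Σ mᵢcᵢTᵢ / Σ mᵢcᵢ
Σ mᵢcᵢ = 464.2×0.131 + 485.6×0.457 + 309.5×0.508 = 439.9554
Σ mᵢcᵢTᵢ = 60.8102×54.5 + 221.9192×160.7 + 157.226×15.8 = 41461
T = 41461 / 439.9554 = 94.24 °C

T_f = 94.2 °C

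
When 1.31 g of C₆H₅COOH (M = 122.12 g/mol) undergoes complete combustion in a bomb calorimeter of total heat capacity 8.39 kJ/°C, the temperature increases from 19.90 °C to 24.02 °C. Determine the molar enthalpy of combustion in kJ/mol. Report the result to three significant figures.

ΔT = 24.02 − 19.90 = 4.12 °C
q_cal = C_cal × ΔT = 8.39 × 4.12 = 34.5668 kJ
n = 1.31 / 122.12 = 0.01073 mol
q_rxn = −q_cal = -34.5668 kJ
ΔH = -34.5668 / 0.01073 = -3222 kJ/mol

ΔH = -3220 kJ/mol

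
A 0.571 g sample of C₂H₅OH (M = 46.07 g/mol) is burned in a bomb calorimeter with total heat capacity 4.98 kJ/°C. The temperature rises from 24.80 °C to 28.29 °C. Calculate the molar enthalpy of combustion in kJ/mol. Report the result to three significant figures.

ΔH = -1400 kJ/mol

ΔT = 28.29 − 24.80 = 3.49 °C
q_cal = C_cal × ΔT = 4.98 × 3.49 = 17.3802 kJ
n = 0.571 / 46.07 = 0.01239 mol
q_rxn = −q_cal = -17.3802 kJ
ΔH = -17.3802 / 0.01239 = -1403 kJ/mol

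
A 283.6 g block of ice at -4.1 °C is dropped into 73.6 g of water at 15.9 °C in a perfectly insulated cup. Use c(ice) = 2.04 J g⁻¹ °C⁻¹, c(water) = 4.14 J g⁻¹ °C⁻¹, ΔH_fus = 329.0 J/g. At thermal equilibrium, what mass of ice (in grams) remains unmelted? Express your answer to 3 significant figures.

Heat to warm all ice to 0 °C: 283.6×2.04×4.1 = 2372.0 J
Heat released by water cooling to 0 °C: 73.6×4.14×15.9 = 4844.8 J
4844.8 J < 2372.0 + 283.6×329.0 = 95676.4 J, so not all ice melts; final T = 0 °C.
Heat left for melting: 4844.8 − 2372.0 = 2472.8 J
Mass melted = 2472.8 / 329.0 = 7.516 g
Ice remaining = 283.6 − 7.516 = 276.084 g

m_ice remaining = 276 g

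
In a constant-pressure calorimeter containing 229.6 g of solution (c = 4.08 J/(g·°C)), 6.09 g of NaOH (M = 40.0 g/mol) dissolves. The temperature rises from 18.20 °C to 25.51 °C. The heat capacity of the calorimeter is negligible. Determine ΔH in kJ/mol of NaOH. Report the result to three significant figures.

|ΔT| = |25.51 − 18.20| = 7.31 °C
|q_surr| = (229.6 × 4.08) × 7.31 = 936.768 × 7.31 = 6848 J
n(NaOH) = 6.09 / 40.0 = 0.1523 mol
Temperature rose, so q_rxn = −|q_surr| = -6.848 kJ
ΔH = q_rxn / n = -44.96 kJ/mol

ΔH = -45.0 kJ/mol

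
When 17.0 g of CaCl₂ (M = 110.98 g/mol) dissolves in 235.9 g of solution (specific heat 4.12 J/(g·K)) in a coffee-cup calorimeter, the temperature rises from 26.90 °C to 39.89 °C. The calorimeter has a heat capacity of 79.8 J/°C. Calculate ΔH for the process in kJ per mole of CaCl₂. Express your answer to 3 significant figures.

|ΔT| = |39.89 − 26.90| = 12.99 °C
|q_surr| = (235.9 × 4.12 + 79.8) × 12.99 = 1051.708 × 12.99 = 13660 J
n(CaCl₂) = 17.0 / 110.98 = 0.1532 mol
Temperature rose, so q_rxn = −|q_surr| = -13.66 kJ
ΔH = q_rxn / n = -89.16 kJ/mol

ΔH = -89.2 kJ/mol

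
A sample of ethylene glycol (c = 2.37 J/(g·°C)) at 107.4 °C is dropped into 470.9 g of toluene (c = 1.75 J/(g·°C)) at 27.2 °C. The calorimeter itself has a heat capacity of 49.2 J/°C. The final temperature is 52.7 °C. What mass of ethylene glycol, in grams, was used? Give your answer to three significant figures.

m = 172 g

q_gained = (470.9 × 1.75 + 49.2) × (52.7 − 27.2) = 22270 J
q_lost = m × 2.37 × (107.4 − 52.7) = 129.639 m
m = 22270 / 129.639 = 172 g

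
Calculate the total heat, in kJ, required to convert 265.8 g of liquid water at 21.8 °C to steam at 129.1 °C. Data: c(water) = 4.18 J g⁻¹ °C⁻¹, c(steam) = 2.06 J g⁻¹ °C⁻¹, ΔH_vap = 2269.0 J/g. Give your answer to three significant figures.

q = 706 kJ

q1 (heat water 21.8→100.0 °C): 265.8 × 4.18 × 78.2 = 86884 J
q2 (vaporize at 100 °C): 265.8 × 2269.0 = 603100 J
q3 (heat steam 100.0→129.1 °C): 265.8 × 2.06 × 29.1 = 15934 J
Total: 86884 + 603100 + 15934 = 705918 J = 706 kJ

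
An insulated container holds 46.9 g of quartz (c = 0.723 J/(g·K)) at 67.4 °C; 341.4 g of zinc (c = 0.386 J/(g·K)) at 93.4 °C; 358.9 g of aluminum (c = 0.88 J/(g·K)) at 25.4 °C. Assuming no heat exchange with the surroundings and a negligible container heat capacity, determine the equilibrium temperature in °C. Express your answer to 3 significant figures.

T_f = 47.0 °C

Σ mᵢcᵢ(T − Tᵢ) = 0  ⇒  T = Σ mᵢcᵢTᵢ / Σ mᵢcᵢ
Σ mᵢcᵢ = 46.9×0.723 + 341.4×0.386 + 358.9×0.88 = 481.5211
Σ mᵢcᵢTᵢ = 33.9087×67.4 + 131.7804×93.4 + 315.832×25.4 = 22616
T = 22616 / 481.5211 = 46.97 °C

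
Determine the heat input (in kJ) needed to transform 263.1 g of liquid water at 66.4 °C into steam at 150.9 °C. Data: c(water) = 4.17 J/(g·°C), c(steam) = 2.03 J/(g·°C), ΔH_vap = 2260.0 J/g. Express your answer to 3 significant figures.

q1 (heat water 66.4→100.0 °C): 263.1 × 4.17 × 33.6 = 36863 J
q2 (vaporize at 100 °C): 263.1 × 2260.0 = 594606 J
q3 (heat steam 100.0→150.9 °C): 263.1 × 2.03 × 50.9 = 27185 J
Total: 36863 + 594606 + 27185 = 658654 J = 659 kJ

q = 659 kJ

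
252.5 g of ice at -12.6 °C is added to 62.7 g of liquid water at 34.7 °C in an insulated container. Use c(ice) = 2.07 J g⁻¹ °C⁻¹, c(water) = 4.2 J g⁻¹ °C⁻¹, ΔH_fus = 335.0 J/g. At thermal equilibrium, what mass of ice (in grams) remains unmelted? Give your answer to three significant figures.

Heat to warm all ice to 0 °C: 252.5×2.07×12.6 = 6585.7 J
Heat released by water cooling to 0 °C: 62.7×4.2×34.7 = 9137.9 J
9137.9 J < 6585.7 + 252.5×335.0 = 91173.2 J, so not all ice melts; final T = 0 °C.
Heat left for melting: 9137.9 − 6585.7 = 2552.2 J
Mass melted = 2552.2 / 335.0 = 7.619 g
Ice remaining = 252.5 − 7.619 = 244.881 g

m_ice remaining = 245 g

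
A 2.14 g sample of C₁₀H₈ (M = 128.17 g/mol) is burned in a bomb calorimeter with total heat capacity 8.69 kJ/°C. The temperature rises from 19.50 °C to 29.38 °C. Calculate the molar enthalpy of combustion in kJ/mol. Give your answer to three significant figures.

ΔT = 29.38 − 19.50 = 9.88 °C
q_cal = C_cal × ΔT = 8.69 × 9.88 = 85.8572 kJ
n = 2.14 / 128.17 = 0.01670 mol
q_rxn = −q_cal = -85.8572 kJ
ΔH = -85.8572 / 0.01670 = -5141 kJ/mol

ΔH = -5140 kJ/mol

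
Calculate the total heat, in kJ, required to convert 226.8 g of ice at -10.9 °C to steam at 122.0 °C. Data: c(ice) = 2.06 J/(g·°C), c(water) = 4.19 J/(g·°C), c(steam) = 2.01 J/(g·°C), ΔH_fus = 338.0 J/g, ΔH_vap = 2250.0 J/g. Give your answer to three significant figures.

q1 (heat ice -10.9→0.0 °C): 226.8 × 2.06 × 10.9 = 5093 J
q2 (melt at 0 °C): 226.8 × 338.0 = 76658 J
q3 (heat water 0.0→100.0 °C): 226.8 × 4.19 × 100.0 = 95029 J
q4 (vaporize at 100 °C): 226.8 × 2250.0 = 510300 J
q5 (heat steam 100.0→122.0 °C): 226.8 × 2.01 × 22.0 = 10029 J
Total: 5093 + 76658 + 95029 + 510300 + 10029 = 697109 J = 697 kJ

q = 697 kJ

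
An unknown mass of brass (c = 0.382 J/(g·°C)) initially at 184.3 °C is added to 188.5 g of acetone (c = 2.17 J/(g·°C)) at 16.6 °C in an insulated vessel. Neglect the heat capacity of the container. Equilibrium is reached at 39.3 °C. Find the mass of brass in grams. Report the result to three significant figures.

m = 168 g

q_gained = (188.5 × 2.17) × (39.3 − 16.6) = 9285 J
q_lost = m × 0.382 × (184.3 − 39.3) = 55.39 m
m = 9285 / 55.39 = 168 g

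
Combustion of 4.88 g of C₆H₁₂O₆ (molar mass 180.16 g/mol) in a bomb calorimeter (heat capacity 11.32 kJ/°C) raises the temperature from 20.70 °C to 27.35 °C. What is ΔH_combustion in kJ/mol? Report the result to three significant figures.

ΔT = 27.35 − 20.70 = 6.65 °C
q_cal = C_cal × ΔT = 11.32 × 6.65 = 75.278 kJ
n = 4.88 / 180.16 = 0.02709 mol
q_rxn = −q_cal = -75.278 kJ
ΔH = -75.278 / 0.02709 = -2779 kJ/mol

ΔH = -2780 kJ/mol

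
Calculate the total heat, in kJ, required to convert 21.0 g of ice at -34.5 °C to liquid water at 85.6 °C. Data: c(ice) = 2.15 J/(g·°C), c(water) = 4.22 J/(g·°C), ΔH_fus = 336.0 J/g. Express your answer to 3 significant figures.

q = 16.2 kJ

q1 (heat ice -34.5→0.0 °C): 21.0 × 2.15 × 34.5 = 1558 J
q2 (melt at 0 °C): 21.0 × 336.0 = 7056 J
q3 (heat water 0.0→85.6 °C): 21.0 × 4.22 × 85.6 = 7586 J
Total: 1558 + 7056 + 7586 = 16200 J = 16.2 kJ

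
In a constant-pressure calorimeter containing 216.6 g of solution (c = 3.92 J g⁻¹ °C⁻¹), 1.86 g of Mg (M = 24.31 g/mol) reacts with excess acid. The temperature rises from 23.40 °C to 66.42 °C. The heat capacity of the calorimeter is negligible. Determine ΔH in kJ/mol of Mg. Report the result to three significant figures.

|ΔT| = |66.42 − 23.40| = 43.02 °C
|q_surr| = (216.6 × 3.92) × 43.02 = 849.072 × 43.02 = 36530 J
n(Mg) = 1.86 / 24.31 = 0.07651 mol
Temperature rose, so q_rxn = −|q_surr| = -36.53 kJ
ΔH = q_rxn / n = -477.45 kJ/mol

ΔH = -477 kJ/mol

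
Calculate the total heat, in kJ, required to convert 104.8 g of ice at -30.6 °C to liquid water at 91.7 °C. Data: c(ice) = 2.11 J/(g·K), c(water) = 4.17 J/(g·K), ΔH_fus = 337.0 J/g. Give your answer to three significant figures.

q = 82.2 kJ

q1 (heat ice -30.6→0.0 °C): 104.8 × 2.11 × 30.6 = 6767 J
q2 (melt at 0 °C): 104.8 × 337.0 = 35318 J
q3 (heat water 0.0→91.7 °C): 104.8 × 4.17 × 91.7 = 40074 J
Total: 6767 + 35318 + 40074 = 82159 J = 82.2 kJ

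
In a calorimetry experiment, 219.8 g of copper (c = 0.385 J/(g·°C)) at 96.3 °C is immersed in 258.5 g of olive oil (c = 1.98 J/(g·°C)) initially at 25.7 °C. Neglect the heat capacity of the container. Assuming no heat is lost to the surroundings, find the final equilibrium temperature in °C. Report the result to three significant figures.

Heat lost by copper = heat gained by olive oil.
(219.8)(0.385)(96.3 − T) = (258.5)(1.98)(T − 25.7)
84.623 (96.3 − T) = 511.83 (T − 25.7)
8149.2 − 84.623 T = 511.83 T − 13154
21303.2 = 596.453 T
T = 35.72 °C

T_f = 35.7 °C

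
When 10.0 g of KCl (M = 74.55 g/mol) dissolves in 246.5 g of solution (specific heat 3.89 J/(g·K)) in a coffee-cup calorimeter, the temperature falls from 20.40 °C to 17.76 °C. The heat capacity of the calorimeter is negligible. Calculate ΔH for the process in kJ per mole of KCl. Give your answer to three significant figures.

|ΔT| = |17.76 − 20.40| = 2.64 °C
|q_surr| = (246.5 × 3.89) × 2.64 = 958.885 × 2.64 = 2531 J
n(KCl) = 10.0 / 74.55 = 0.1341 mol
Temperature fell, so q_rxn = +|q_surr| = 2.531 kJ
ΔH = q_rxn / n = 18.87 kJ/mol

ΔH = 18.9 kJ/mol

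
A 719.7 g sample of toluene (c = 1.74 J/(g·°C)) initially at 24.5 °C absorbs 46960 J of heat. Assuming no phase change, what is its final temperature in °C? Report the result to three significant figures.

T_f = 62.0 °C

ΔT = q / (m c) = 46960 / (719.7 × 1.74) = 37.50 °C
T_f = 24.5 + 37.50 = 62.00 °C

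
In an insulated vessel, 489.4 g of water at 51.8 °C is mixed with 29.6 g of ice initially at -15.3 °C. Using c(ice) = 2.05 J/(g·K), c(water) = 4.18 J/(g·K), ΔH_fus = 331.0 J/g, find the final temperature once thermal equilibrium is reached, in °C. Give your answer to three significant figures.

Heat to bring ice to 0 °C and melt it: q₁ = 29.6×2.05×15.3 + 29.6×331.0 = 10726 J
Heat the water can supply cooling to 0 °C: 489.4×4.18×51.8 = 105967 J > q₁, so all ice melts.
Energy balance: 489.4×4.18×(51.8 − T) = 10726 + 29.6×4.18×(T − 0)
2045.692(51.8 − T) = 10726 + 123.728 T
105967 − 10726 = 2169.420 T
T = 95241 / 2169.420 = 43.90 °C

T_f = 43.9 °C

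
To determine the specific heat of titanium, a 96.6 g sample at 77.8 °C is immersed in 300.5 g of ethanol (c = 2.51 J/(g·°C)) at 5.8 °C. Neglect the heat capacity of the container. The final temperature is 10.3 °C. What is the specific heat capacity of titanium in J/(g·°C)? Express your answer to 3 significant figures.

q_gained = (300.5 × 2.51) × (10.3 − 5.8) = 3394 J
q_lost = 96.6 × c × (77.8 − 10.3) = 6520.5 c
Set equal: c = 3394 / 6520.5 = 0.521 J/(g·°C)

c = 0.521 J/(g·°C)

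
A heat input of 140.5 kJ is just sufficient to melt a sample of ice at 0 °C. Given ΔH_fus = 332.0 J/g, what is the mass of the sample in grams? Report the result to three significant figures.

m = q / ΔH_fus = 140500 J / 332.0 J/g = 423 g

m = 423 g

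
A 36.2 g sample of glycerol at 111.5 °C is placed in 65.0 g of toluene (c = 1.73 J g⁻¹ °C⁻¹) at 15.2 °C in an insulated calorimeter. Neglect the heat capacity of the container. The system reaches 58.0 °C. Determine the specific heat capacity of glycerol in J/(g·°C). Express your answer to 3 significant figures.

q_gained = (65.0 × 1.73) × (58.0 − 15.2) = 4813 J
q_lost = 36.2 × c × (111.5 − 58.0) = 1936.7 c
Set equal: c = 4813 / 1936.7 = 2.49 J/(g·°C)

c = 2.49 J/(g·°C)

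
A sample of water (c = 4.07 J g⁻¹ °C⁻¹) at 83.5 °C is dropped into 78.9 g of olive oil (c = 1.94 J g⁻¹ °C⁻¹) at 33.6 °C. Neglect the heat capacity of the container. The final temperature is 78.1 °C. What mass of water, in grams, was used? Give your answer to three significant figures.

m = 310 g

q_gained = (78.9 × 1.94) × (78.1 − 33.6) = 6811 J
q_lost = m × 4.07 × (83.5 − 78.1) = 21.978 m
m = 6811 / 21.978 = 310 g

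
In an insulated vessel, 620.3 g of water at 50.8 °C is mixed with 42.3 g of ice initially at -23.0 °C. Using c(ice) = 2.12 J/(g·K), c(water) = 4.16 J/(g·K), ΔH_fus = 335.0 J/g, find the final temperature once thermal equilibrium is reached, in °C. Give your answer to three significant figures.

Heat to bring ice to 0 °C and melt it: q₁ = 42.3×2.12×23.0 + 42.3×335.0 = 16233 J
Heat the water can supply cooling to 0 °C: 620.3×4.16×50.8 = 131087 J > q₁, so all ice melts.
Energy balance: 620.3×4.16×(50.8 − T) = 16233 + 42.3×4.16×(T − 0)
2580.448(50.8 − T) = 16233 + 175.968 T
131087 − 16233 = 2756.416 T
T = 114854 / 2756.416 = 41.67 °C

T_f = 41.7 °C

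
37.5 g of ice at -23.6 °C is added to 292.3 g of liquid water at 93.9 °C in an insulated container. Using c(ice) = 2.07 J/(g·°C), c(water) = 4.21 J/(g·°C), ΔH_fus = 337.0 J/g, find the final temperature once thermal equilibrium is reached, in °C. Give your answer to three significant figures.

T_f = 72.8 °C

Heat to bring ice to 0 °C and melt it: q₁ = 37.5×2.07×23.6 + 37.5×337.0 = 14469 J
Heat the water can supply cooling to 0 °C: 292.3×4.21×93.9 = 115552 J > q₁, so all ice melts.
Energy balance: 292.3×4.21×(93.9 − T) = 14469 + 37.5×4.21×(T − 0)
1230.583(93.9 − T) = 14469 + 157.875 T
115552 − 14469 = 1388.458 T
T = 101083 / 1388.458 = 72.80 °C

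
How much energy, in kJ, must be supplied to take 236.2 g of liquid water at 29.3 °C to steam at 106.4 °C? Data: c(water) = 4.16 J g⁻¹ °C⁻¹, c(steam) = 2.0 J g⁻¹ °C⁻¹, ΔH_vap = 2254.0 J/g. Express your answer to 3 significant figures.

q1 (heat water 29.3→100.0 °C): 236.2 × 4.16 × 70.7 = 69469 J
q2 (vaporize at 100 °C): 236.2 × 2254.0 = 532395 J
q3 (heat steam 100.0→106.4 °C): 236.2 × 2.0 × 6.4 = 3023 J
Total: 69469 + 532395 + 3023 = 604887 J = 605 kJ

q = 605 kJ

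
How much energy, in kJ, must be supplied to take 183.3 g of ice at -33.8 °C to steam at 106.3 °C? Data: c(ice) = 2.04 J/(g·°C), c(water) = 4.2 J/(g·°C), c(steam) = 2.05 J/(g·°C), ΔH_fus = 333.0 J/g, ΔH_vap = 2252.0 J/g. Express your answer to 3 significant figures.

q1 (heat ice -33.8→0.0 °C): 183.3 × 2.04 × 33.8 = 12639 J
q2 (melt at 0 °C): 183.3 × 333.0 = 61039 J
q3 (heat water 0.0→100.0 °C): 183.3 × 4.2 × 100.0 = 76986 J
q4 (vaporize at 100 °C): 183.3 × 2252.0 = 412792 J
q5 (heat steam 100.0→106.3 °C): 183.3 × 2.05 × 6.3 = 2367 J
Total: 12639 + 61039 + 76986 + 412792 + 2367 = 565823 J = 566 kJ

q = 566 kJ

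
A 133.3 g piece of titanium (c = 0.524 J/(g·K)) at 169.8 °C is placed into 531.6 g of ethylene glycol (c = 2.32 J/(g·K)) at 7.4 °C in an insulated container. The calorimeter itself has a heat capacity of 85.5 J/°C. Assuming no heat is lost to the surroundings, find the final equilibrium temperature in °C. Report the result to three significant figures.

T_f = 15.6 °C

Heat lost by titanium = heat gained by ethylene glycol + calorimeter.
(133.3)(0.524)(169.8 − T) = [(531.6)(2.32) + 85.5](T − 7.4)
69.8492 (169.8 − T) = 1318.812 (T − 7.4)
11860 − 69.8492 T = 1318.812 T − 9759.2
21619.2 = 1388.6612 T
T = 15.57 °C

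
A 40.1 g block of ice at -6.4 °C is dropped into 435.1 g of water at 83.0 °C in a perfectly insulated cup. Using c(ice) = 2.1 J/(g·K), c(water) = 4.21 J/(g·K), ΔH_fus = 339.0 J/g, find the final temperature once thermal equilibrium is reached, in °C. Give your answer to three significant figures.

T_f = 68.9 °C

Heat to bring ice to 0 °C and melt it: q₁ = 40.1×2.1×6.4 + 40.1×339.0 = 14133 J
Heat the water can supply cooling to 0 °C: 435.1×4.21×83.0 = 152037 J > q₁, so all ice melts.
Energy balance: 435.1×4.21×(83.0 − T) = 14133 + 40.1×4.21×(T − 0)
1831.771(83.0 − T) = 14133 + 168.821 T
152037 − 14133 = 2000.592 T
T = 137904 / 2000.592 = 68.93 °C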